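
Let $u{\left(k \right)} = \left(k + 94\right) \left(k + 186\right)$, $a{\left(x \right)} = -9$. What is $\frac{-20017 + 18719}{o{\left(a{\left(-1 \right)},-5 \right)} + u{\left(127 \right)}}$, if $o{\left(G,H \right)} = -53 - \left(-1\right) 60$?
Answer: $- \frac{649}{34590} \approx -0.018763$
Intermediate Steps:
$u{\left(k \right)} = \left(94 + k\right) \left(186 + k\right)$
$o{\left(G,H \right)} = 7$ ($o{\left(G,H \right)} = -53 - -60 = -53 + 60 = 7$)
$\frac{-20017 + 18719}{o{\left(a{\left(-1 \right)},-5 \right)} + u{\left(127 \right)}} = \frac{-20017 + 18719}{7 + \left(17484 + 127^{2} + 280 \cdot 127\right)} = - \frac{1298}{7 + \left(17484 + 16129 + 35560\right)} = - \frac{1298}{7 + 69173} = - \frac{1298}{69180} = \left(-1298\right) \frac{1}{69180} = - \frac{649}{34590}$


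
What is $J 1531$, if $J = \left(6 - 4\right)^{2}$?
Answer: $6124$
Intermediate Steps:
$J = 4$ ($J = 2^{2} = 4$)
$J 1531 = 4 \cdot 1531 = 6124$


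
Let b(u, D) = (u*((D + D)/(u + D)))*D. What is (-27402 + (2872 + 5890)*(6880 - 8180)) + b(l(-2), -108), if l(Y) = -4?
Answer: -79920182/7 ≈ -1.1417e+7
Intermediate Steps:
b(u, D) = 2*u*D**2/(D + u) (b(u, D) = (u*((2*D)/(D + u)))*D = (u*(2*D/(D + u)))*D = (2*D*u/(D + u))*D = 2*u*D**2/(D + u))
(-27402 + (2872 + 5890)*(6880 - 8180)) + b(l(-2), -108) = (-27402 + (2872 + 5890)*(6880 - 8180)) + 2*(-4)*(-108)**2/(-108 - 4) = (-27402 + 8762*(-1300)) + 2*(-4)*11664/(-112) = (-27402 - 11390600) + 2*(-4)*11664*(-1/112) = -11418002 + 5832/7 = -79920182/7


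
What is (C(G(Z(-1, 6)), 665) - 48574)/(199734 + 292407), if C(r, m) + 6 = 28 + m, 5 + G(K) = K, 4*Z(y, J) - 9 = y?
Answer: -47887/492141 ≈ -0.097303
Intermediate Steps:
Z(y, J) = 9/4 + y/4
G(K) = -5 + K
C(r, m) = 22 + m (C(r, m) = -6 + (28 + m) = 22 + m)
(C(G(Z(-1, 6)), 665) - 48574)/(199734 + 292407) = ((22 + 665) - 48574)/(199734 + 292407) = (687 - 48574)/492141 = -47887*1/492141 = -47887/492141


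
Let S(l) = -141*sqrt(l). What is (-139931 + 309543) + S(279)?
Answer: 169612 - 423*sqrt(31) ≈ 1.6726e+5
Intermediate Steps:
(-139931 + 309543) + S(279) = (-139931 + 309543) - 423*sqrt(31) = 169612 - 423*sqrt(31)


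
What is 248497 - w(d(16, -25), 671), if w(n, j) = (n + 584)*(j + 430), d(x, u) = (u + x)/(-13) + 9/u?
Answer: -128327183/325 ≈ -3.9485e+5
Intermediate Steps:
d(x, u) = 9/u - u/13 - x/13 (d(x, u) = (u + x)*(-1/13) + 9/u = (-u/13 - x/13) + 9/u = 9/u - u/13 - x/13)
w(n, j) = (430 + j)*(584 + n) (w(n, j) = (584 + n)*(430 + j) = (430 + j)*(584 + n))
248497 - w(d(16, -25), 671) = 248497 - (251120 + 430*((1/13)*(117 - 1*(-25)*(-25 + 16))/(-25)) + 584*671 + 671*((1/13)*(117 - 1*(-25)*(-25 + 16))/(-25))) = 248497 - (251120 + 430*((1/13)*(-1/25)*(117 - 1*(-25)*(-9))) + 391864 + 671*((1/13)*(-1/25)*(117 - 1*(-25)*(-9)))) = 248497 - (251120 + 430*((1/13)*(-1/25)*(117 - 225)) + 391864 + 671*((1/13)*(-1/25)*(117 - 225))) = 248497 - (251120 + 430*((1/13)*(-1/25)*(-108)) + 391864 + 671*((1/13)*(-1/25)*(-108))) = 248497 - (251120 + 430*(108/325) + 391864 + 671*(108/325)) = 248497 - (251120 + 9288/65 + 391864 + 72468/325) = 248497 - 1*209088708/325 = 248497 - 209088708/325 = -128327183/325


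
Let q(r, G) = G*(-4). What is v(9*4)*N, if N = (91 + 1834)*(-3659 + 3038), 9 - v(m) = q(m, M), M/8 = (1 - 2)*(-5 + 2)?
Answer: -125519625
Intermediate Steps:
M = 24 (M = 8*((1 - 2)*(-5 + 2)) = 8*(-1*(-3)) = 8*3 = 24)
q(r, G) = -4*G
v(m) = 105 (v(m) = 9 - (-4)*24 = 9 - 1*(-96) = 9 + 96 = 105)
N = -1195425 (N = 1925*(-621) = -1195425)
v(9*4)*N = 105*(-1195425) = -125519625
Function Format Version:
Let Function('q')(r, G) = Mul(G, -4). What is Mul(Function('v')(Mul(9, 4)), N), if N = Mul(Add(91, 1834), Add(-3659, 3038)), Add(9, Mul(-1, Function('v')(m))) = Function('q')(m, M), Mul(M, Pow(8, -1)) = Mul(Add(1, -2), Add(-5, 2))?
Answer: -125519625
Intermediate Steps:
M = 24 (M = Mul(8, Mul(Add(1, -2), Add(-5, 2))) = Mul(8, Mul(-1, -3)) = Mul(8, 3) = 24)
Function('q')(r, G) = Mul(-4, G)
Function('v')(m) = 105 (Function('v')(m) = Add(9, Mul(-1, Mul(-4, 24))) = Add(9, Mul(-1, -96)) = Add(9, 96) = 105)
N = -1195425 (N = Mul(1925, -621) = -1195425)
Mul(Function('v')(Mul(9, 4)), N) = Mul(105, -1195425) = -125519625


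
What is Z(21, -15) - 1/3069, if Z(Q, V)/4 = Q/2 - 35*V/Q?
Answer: 435797/3069 ≈ 142.00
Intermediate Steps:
Z(Q, V) = 2*Q - 140*V/Q (Z(Q, V) = 4*(Q/2 - 35*V/Q) = 2*Q - 140*V/Q)
Z(21, -15) - 1/3069 = (2*21 - 140*(-15)/21) - 1/3069 = (42 - 140*(-15)*1/21) - 1*1/3069 = (42 + 100) - 1/3069 = 142 - 1/3069 = 435797/3069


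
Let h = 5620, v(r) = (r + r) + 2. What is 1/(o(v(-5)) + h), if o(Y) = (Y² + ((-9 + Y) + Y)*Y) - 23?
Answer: 1/5861 ≈ 0.00017062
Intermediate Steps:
v(r) = 2 + 2*r (v(r) = 2*r + 2 = 2 + 2*r)
o(Y) = -23 + Y² + Y*(-9 + 2*Y) (o(Y) = (Y² + (-9 + 2*Y)*Y) - 23 = (Y² + Y*(-9 + 2*Y)) - 23 = -23 + Y² + Y*(-9 + 2*Y))
1/(o(v(-5)) + h) = 1/((-23 - 9*(2 + 2*(-5)) + 3*(2 + 2*(-5))²) + 5620) = 1/((-23 - 9*(2 - 10) + 3*(2 - 10)²) + 5620) = 1/((-23 - 9*(-8) + 3*(-8)²) + 5620) = 1/((-23 + 72 + 3*64) + 5620) = 1/((-23 + 72 + 192) + 5620) = 1/(241 + 5620) = 1/5861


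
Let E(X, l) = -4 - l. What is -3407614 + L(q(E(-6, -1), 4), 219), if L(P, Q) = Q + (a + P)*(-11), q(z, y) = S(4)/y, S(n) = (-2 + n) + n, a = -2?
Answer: -6814779/2 ≈ -3.4074e+6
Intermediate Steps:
S(n) = -2 + 2*n
q(z, y) = 6/y (q(z, y) = (-2 + 2*4)/y = (-2 + 8)/y = 6/y)
L(P, Q) = 22 + Q - 11*P (L(P, Q) = Q + (-2 + P)*(-11) = Q + (22 - 11*P) = 22 + Q - 11*P)
-3407614 + L(q(E(-6, -1), 4), 219) = -3407614 + (22 + 219 - 66/4) = -3407614 + (22 + 219 - 11*3/2) = -3407614 + (22 + 219 - 33/2) = -3407614 + 449/2 = -6814779/2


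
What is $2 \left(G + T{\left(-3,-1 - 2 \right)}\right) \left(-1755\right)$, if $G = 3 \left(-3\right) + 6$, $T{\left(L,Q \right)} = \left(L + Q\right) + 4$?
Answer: $17550$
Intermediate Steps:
$T{\left(L,Q \right)} = 4 + L + Q$
$G = -3$ ($G = -9 + 6 = -3$)
$2 \left(G + T{\left(-3,-1 - 2 \right)}\right) \left(-1755\right) = 2 \left(-3 - 2\right) \left(-1755\right) = 2 \left(-5\right) \left(-1755\right) = \left(-10\right) \left(-1755\right) = 17550$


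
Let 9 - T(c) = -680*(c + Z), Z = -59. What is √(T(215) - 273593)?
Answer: 76*I*√29 ≈ 409.27*I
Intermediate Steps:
T(c) = -40111 + 680*c (T(c) = 9 - (-680)*(c - 59) = 9 - (-680)*(-59 + c) = 9 - (40120 - 680*c) = 9 + (-40120 + 680*c) = -40111 + 680*c)
√(T(215) - 273593) = √((-40111 + 680*215) - 273593) = √((-40111 + 146200) - 273593) = √(106089 - 273593) = √(-167504) = 76*I*√29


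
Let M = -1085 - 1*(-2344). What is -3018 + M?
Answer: -1759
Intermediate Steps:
M = 1259 (M = -1085 + 2344 = 1259)
-3018 + M = -3018 + 1259 = -1759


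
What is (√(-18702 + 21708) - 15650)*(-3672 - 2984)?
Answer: 104166400 - 19968*√334 ≈ 1.0380e+8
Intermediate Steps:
(√(-18702 + 21708) - 15650)*(-3672 - 2984) = (√3006 - 15650)*(-6656) = (3*√334 - 15650)*(-6656) = (-15650 + 3*√334)*(-6656) = 104166400 - 19968*√334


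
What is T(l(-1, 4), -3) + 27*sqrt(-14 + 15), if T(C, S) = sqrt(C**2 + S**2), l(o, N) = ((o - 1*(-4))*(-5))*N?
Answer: 27 + 3*sqrt(401) ≈ 87.075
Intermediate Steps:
l(o, N) = N*(-20 - 5*o) (l(o, N) = ((o + 4)*(-5))*N = ((4 + o)*(-5))*N = (-20 - 5*o)*N = N*(-20 - 5*o))
T(l(-1, 4), -3) + 27*sqrt(-14 + 15) = sqrt((-5*4*(4 - 1))**2 + (-3)**2) + 27*sqrt(-14 + 15) = sqrt((-5*4*3)**2 + 9) + 27*sqrt(1) = sqrt((-60)**2 + 9) + 27*1 = sqrt(3600 + 9) + 27 = sqrt(3609) + 27 = 3*sqrt(401) + 27 = 27 + 3*sqrt(401)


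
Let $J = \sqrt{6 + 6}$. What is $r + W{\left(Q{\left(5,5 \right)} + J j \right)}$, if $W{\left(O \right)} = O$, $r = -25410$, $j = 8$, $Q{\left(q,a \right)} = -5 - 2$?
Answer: $-25417 + 16 \sqrt{3} \approx -25389.0$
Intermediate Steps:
$Q{\left(q,a \right)} = -7$
$J = 2 \sqrt{3}$ ($J = \sqrt{12} = 2 \sqrt{3} \approx 3.4641$)
$r + W{\left(Q{\left(5,5 \right)} + J j \right)} = -25410 - \left(7 - 2 \sqrt{3} \cdot 8\right) = -25410 - \left(7 - 16 \sqrt{3}\right) = -25417 + 16 \sqrt{3}$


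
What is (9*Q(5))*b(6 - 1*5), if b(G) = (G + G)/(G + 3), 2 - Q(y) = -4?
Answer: 27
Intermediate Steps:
Q(y) = 6 (Q(y) = 2 - 1*(-4) = 2 + 4 = 6)
b(G) = 2*G/(3 + G) (b(G) = (2*G)/(3 + G) = 2*G/(3 + G))
(9*Q(5))*b(6 - 1*5) = (9*6)*(2*(6 - 1*5)/(3 + (6 - 1*5))) = 54*(2*(6 - 5)/(3 + (6 - 5))) = 54*(2*1/(3 + 1)) = 54*(2*1/4) = 54*(2*1*(1/4)) = 54*(1/2) = 27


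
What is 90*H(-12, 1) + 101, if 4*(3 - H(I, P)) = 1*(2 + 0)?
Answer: 326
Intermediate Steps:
H(I, P) = 5/2 (H(I, P) = 3 - (2 + 0)/4 = 3 - 2/4 = 3 - 1/4*2 = 3 - 1/2 = 5/2)
90*H(-12, 1) + 101 = 90*(5/2) + 101 = 225 + 101 = 326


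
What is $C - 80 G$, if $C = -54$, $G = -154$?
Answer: $12266$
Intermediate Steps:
$C - 80 G = -54 - -12320 = -54 + 12320 = 12266$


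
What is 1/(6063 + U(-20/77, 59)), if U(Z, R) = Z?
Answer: 77/466831 ≈ 0.00016494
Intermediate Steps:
1/(6063 + U(-20/77, 59)) = 1/(6063 - 20/77) = 1/(466831/77) = 77/466831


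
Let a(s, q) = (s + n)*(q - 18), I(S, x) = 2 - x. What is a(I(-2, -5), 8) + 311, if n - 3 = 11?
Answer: 101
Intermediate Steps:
n = 14 (n = 3 + 11 = 14)
a(s, q) = (-18 + q)*(14 + s) (a(s, q) = (s + 14)*(q - 18) = (14 + s)*(-18 + q) = (-18 + q)*(14 + s))
a(I(-2, -5), 8) + 311 = (-252 - 18*(2 - 1*(-5)) + 14*8 + 8*(2 - 1*(-5))) + 311 = (-252 - 18*(2 + 5) + 112 + 8*(2 + 5)) + 311 = (-252 - 18*7 + 112 + 8*7) + 311 = (-252 - 126 + 112 + 56) + 311 = -210 + 311 = 101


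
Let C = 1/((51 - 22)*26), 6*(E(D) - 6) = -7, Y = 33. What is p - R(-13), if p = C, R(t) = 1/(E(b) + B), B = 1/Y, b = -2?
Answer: -16481/80678 ≈ -0.20428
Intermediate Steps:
E(D) = 29/6 (E(D) = 6 + (⅙)*(-7) = 6 - 7/6 = 29/6)
B = 1/33 ≈ 0.030303
R(t) = 22/107 (R(t) = 1/(29/6 + 1/33) = 1/(107/22) = 22/107)
C = 1/754 (C = 1/(29*26) = 1/754 ≈ 0.0013263)
p = 1/754 ≈ 0.0013263
p - R(-13) = 1/754 - 1*22/107 = 1/754 - 22/107 = -16481/80678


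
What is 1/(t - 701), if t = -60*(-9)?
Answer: -1/161 ≈ -0.0062112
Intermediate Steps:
t = 540
1/(t - 701) = 1/(540 - 701) = 1/(-161) = -1/161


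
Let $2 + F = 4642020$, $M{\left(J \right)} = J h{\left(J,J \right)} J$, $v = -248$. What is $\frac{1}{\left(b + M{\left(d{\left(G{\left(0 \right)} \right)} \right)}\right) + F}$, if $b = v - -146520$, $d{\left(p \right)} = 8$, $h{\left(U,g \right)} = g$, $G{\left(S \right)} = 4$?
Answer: $\frac{1}{4788802} \approx 2.0882 \cdot 10^{-7}$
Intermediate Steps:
$b = 146272$ ($b = -248 - -146520 = -248 + 146520 = 146272$)
$M{\left(J \right)} = J^{3}$ ($M{\left(J \right)} = J J J = J^{2} J = J^{3}$)
$F = 4642018$ ($F = -2 + 4642020 = 4642018$)
$\frac{1}{\left(b + M{\left(d{\left(G{\left(0 \right)} \right)} \right)}\right) + F} = \frac{1}{\left(146272 + 8^{3}\right) + 4642018} = \frac{1}{\left(146272 + 512\right) + 4642018} = \frac{1}{146784 + 4642018} = \frac{1}{4788802}$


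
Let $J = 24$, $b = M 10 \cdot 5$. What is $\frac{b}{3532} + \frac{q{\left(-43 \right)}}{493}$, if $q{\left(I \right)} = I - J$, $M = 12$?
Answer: $\frac{14789}{435319} \approx 0.033973$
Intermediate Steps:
$b = 600$ ($b = 12 \cdot 10 \cdot 5 = 120 \cdot 5 = 600$)
$q{\left(I \right)} = -24 + I$ ($q{\left(I \right)} = I - 24 = -24 + I$)
$\frac{b}{3532} + \frac{q{\left(-43 \right)}}{493} = \frac{600}{3532} + \frac{-24 - 43}{493} = 600 \cdot \frac{1}{3532} - \frac{67}{493} = \frac{150}{883} - \frac{67}{493} = \frac{14789}{435319}$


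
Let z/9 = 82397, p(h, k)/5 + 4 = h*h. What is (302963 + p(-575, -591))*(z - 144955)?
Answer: 1167025378024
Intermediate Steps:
p(h, k) = -20 + 5*h² (p(h, k) = -20 + 5*(h*h) = -20 + 5*h²)
z = 741573 (z = 9*82397 = 741573)
(302963 + p(-575, -591))*(z - 144955) = (302963 + (-20 + 5*(-575)²))*(741573 - 144955) = (302963 + (-20 + 5*330625))*596618 = (302963 + (-20 + 1653125))*596618 = (302963 + 1653105)*596618 = 1956068*596618 = 1167025378024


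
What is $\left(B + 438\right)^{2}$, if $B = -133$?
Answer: $93025$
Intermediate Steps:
$\left(B + 438\right)^{2} = \left(-133 + 438\right)^{2} = 305^{2} = 93025$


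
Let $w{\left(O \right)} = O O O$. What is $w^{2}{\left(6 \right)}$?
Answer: $46656$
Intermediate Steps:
$w{\left(O \right)} = O^{3}$ ($w{\left(O \right)} = O^{2} O = O^{3}$)
$w^{2}{\left(6 \right)} = \left(6^{3}\right)^{2} = 216^{2} = 46656$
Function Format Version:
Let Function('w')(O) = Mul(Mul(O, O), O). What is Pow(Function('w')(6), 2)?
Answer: 46656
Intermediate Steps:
Function('w')(O) = Pow(O, 3) (Function('w')(O) = Mul(Pow(O, 2), O) = Pow(O, 3))
Pow(Function('w')(6), 2) = Pow(Pow(6, 3), 2) = Pow(216, 2) = 46656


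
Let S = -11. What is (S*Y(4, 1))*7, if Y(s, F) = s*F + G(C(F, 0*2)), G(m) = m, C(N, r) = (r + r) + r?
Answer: -308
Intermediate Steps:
C(N, r) = 3*r (C(N, r) = 2*r + r = 3*r)
Y(s, F) = F*s (Y(s, F) = s*F + 3*(0*2) = F*s + 3*0 = F*s + 0 = F*s)
(S*Y(4, 1))*7 = -11*4*7 = -44*7 = -308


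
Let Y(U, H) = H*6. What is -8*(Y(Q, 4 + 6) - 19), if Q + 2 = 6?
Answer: -328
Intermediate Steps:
Q = 4 (Q = -2 + 6 = 4)
Y(U, H) = 6*H
-8*(Y(Q, 4 + 6) - 19) = -8*(6*(4 + 6) - 19) = -8*(6*10 - 19) = -8*(60 - 19) = -8*41 = -328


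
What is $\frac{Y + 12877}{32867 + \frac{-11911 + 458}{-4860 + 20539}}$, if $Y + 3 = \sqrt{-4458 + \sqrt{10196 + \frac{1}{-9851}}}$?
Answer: $\frac{100925723}{257655120} + \frac{15679 \cdot 9851^{\frac{3}{4}} \sqrt{\sqrt{100440795} - 4458 \sqrt{9851}}}{5076321174240} \approx 0.39171 + 0.0020084 i$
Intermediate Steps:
$Y = -3 + \sqrt{-4458 + \frac{\sqrt{989442271545}}{9851}}$ ($Y = -3 + \sqrt{-4458 + \sqrt{10196 + \frac{1}{-9851}}} = -3 + \sqrt{-4458 + \sqrt{10196 - \frac{1}{9851}}} = -3 + \sqrt{-4458 + \sqrt{\frac{100440795}{9851}}} = -3 + \sqrt{-4458 + \frac{\sqrt{989442271545}}{9851}} \approx -3.0 + 66.008 i$)
$\frac{Y + 12877}{32867 + \frac{-11911 + 458}{-4860 + 20539}} = \frac{\left(-3 + \frac{9851^{\frac{3}{4}} \sqrt{\sqrt{100440795} - 4458 \sqrt{9851}}}{9851}\right) + 12877}{32867 + \frac{-11911 + 458}{-4860 + 20539}} = \frac{12874 + \frac{9851^{\frac{3}{4}} \sqrt{\sqrt{100440795} - 4458 \sqrt{9851}}}{9851}}{32867 - \frac{11453}{15679}} = \frac{12874 + \frac{9851^{\frac{3}{4}} \sqrt{\sqrt{100440795} - 4458 \sqrt{9851}}}{9851}}{\frac{515310240}{15679}} = \left(12874 + \frac{9851^{\frac{3}{4}} \sqrt{\sqrt{100440795} - 4458 \sqrt{9851}}}{9851}\right) \frac{15679}{515310240} = \frac{100925723}{257655120} + \frac{15679 \cdot 9851^{\frac{3}{4}} \sqrt{\sqrt{100440795} - 4458 \sqrt{9851}}}{5076321174240}$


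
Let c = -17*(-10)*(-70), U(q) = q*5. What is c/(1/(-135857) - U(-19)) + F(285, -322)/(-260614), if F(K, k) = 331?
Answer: -210669241389617/1681796089098 ≈ -125.26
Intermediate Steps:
U(q) = 5*q
c = -11900 (c = 170*(-70) = -11900)
c/(1/(-135857) - U(-19)) + F(285, -322)/(-260614) = -11900/(1/(-135857) - 5*(-19)) + 331/(-260614) = -11900/(-1/135857 - 1*(-95)) + 331*(-1/260614) = -11900/(-1/135857 + 95) - 331/260614 = -11900/12906414/135857 - 331/260614 = -11900*135857/12906414 - 331/260614 = -808349150/6453207 - 331/260614 = -210669241389617/1681796089098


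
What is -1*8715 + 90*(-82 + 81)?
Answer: -8805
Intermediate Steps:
-1*8715 + 90*(-82 + 81) = -8715 + 90*(-1) = -8715 - 90 = -8805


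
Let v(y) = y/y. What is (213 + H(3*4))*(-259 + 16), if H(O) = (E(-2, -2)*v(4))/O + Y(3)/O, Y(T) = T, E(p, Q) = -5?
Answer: -103437/2 ≈ -51719.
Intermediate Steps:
v(y) = 1
H(O) = -2/O (H(O) = (-5*1)/O + 3/O = -5/O + 3/O = -2/O)
(213 + H(3*4))*(-259 + 16) = (213 - 2/(3*4))*(-259 + 16) = (213 - 2/12)*(-243) = (213 - 2*1/12)*(-243) = (213 - 1/6)*(-243) = (1277/6)*(-243) = -103437/2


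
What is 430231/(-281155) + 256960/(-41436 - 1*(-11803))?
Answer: -84994624023/8331466115 ≈ -10.202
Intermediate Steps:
430231/(-281155) + 256960/(-41436 - 1*(-11803)) = 430231*(-1/281155) + 256960/(-41436 + 11803) = -430231/281155 + 256960/(-29633) = -430231/281155 + 256960*(-1/29633) = -430231/281155 - 256960/29633 = -84994624023/8331466115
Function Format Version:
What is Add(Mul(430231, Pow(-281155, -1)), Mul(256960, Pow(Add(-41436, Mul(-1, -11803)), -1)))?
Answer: Rational(-84994624023, 8331466115) ≈ -10.202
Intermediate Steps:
Add(Mul(430231, Pow(-281155, -1)), Mul(256960, Pow(Add(-41436, Mul(-1, -11803)), -1))) = Add(Mul(430231, Rational(-1, 281155)), Mul(256960, Pow(Add(-41436, 11803), -1))) = Add(Rational(-430231, 281155), Mul(256960, Pow(-29633, -1))) = Add(Rational(-430231, 281155), Mul(256960, Rational(-1, 29633))) = Add(Rational(-430231, 281155), Rational(-256960, 29633)) = Rational(-84994624023, 8331466115)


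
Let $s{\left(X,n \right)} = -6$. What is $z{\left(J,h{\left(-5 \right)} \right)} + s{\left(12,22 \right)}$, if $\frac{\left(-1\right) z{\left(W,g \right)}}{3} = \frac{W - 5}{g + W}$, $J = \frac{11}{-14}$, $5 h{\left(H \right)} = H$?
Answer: $- \frac{393}{25} \approx -15.72$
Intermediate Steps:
$h{\left(H \right)} = \frac{H}{5}$
$J = - \frac{11}{14}$ ($J = 11 \left(- \frac{1}{14}\right) = - \frac{11}{14} \approx -0.78571$)
$z{\left(W,g \right)} = - \frac{3 \left(-5 + W\right)}{W + g}$ ($z{\left(W,g \right)} = - 3 \frac{W - 5}{g + W} = - 3 \frac{-5 + W}{W + g} = - \frac{3 \left(-5 + W\right)}{W + g}$)
$z{\left(J,h{\left(-5 \right)} \right)} + s{\left(12,22 \right)} = \frac{3 \left(5 - - \frac{11}{14}\right)}{- \frac{11}{14} + \frac{1}{5} \left(-5\right)} - 6 = \frac{3 \left(5 + \frac{11}{14}\right)}{- \frac{11}{14} - 1} - 6 = 3 \frac{1}{- \frac{25}{14}} \cdot \frac{81}{14} - 6 = 3 \left(- \frac{14}{25}\right) \frac{81}{14} - 6 = - \frac{243}{25} - 6 = - \frac{393}{25}$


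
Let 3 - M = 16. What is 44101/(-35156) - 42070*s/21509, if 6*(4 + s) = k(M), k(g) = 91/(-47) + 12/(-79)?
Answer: 1299280632767/179212385748 ≈ 7.2499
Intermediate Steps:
M = -13 (M = 3 - 1*16 = 3 - 16 = -13)
k(g) = -7753/3713 (k(g) = 91*(-1/47) + 12*(-1/79) = -91/47 - 12/79 = -7753/3713)
s = -96865/22278 (s = -4 + (⅙)*(-7753/3713) = -4 - 7753/22278 = -96865/22278 ≈ -4.3480)
44101/(-35156) - 42070*s/21509 = 44101/(-35156) - 42070/(21509/(-96865/22278)) = 44101*(-1/35156) - 42070/(21509*(-22278/96865)) = -44101/35156 - 42070/(-479177502/96865) = -44101/35156 - 42070*(-96865/479177502) = -44101/35156 + 2037555275/239588751 = 1299280632767/179212385748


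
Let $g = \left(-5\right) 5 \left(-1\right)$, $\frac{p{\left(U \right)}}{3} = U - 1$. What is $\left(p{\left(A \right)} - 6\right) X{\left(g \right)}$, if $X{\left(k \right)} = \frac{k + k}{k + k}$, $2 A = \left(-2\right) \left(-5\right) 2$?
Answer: $21$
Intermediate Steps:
$A = 10$ ($A = \frac{\left(-2\right) \left(-5\right) 2}{2} = \frac{10 \cdot 2}{2} = \frac{1}{2} \cdot 20 = 10$)
$p{\left(U \right)} = -3 + 3 U$ ($p{\left(U \right)} = 3 \left(U - 1\right) = 3 \left(-1 + U\right) = -3 + 3 U$)
$g = 25$ ($g = \left(-25\right) \left(-1\right) = 25$)
$X{\left(k \right)} = 1$ ($X{\left(k \right)} = \frac{2 k}{2 k} = 2 k \frac{1}{2 k} = 1$)
$\left(p{\left(A \right)} - 6\right) X{\left(g \right)} = \left(\left(-3 + 3 \cdot 10\right) - 6\right) 1 = \left(\left(-3 + 30\right) - 6\right) 1 = \left(27 - 6\right) 1 = 21 \cdot 1 = 21$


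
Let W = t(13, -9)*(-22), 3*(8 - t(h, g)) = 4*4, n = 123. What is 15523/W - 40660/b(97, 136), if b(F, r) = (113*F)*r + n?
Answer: -6312100561/23853104 ≈ -264.62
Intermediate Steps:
t(h, g) = 8/3 (t(h, g) = 8 - 4*4/3 = 8 - ⅓*16 = 8 - 16/3 = 8/3)
b(F, r) = 123 + 113*F*r (b(F, r) = (113*F)*r + 123 = 113*F*r + 123 = 123 + 113*F*r)
W = -176/3 (W = (8/3)*(-22) = -176/3 ≈ -58.667)
15523/W - 40660/b(97, 136) = 15523/(-176/3) - 40660/(123 + 113*97*136) = 15523*(-3/176) - 40660/(123 + 1490696) = -46569/176 - 40660/1490819 = -6312100561/23853104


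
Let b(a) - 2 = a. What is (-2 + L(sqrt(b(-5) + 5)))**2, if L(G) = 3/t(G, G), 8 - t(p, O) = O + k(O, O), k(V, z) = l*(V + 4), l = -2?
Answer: 105809/32258 + 690*sqrt(2)/16129 ≈ 3.3406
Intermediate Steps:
b(a) = 2 + a
k(V, z) = -8 - 2*V (k(V, z) = -2*(V + 4) = -2*(4 + V) = -8 - 2*V)
t(p, O) = 16 + O (t(p, O) = 8 - (O + (-8 - 2*O)) = 8 - (-8 - O) = 8 + (8 + O) = 16 + O)
L(G) = 3/(16 + G)
(-2 + L(sqrt(b(-5) + 5)))**2 = (-2 + 3/(16 + sqrt((2 - 5) + 5)))**2 = (-2 + 3/(16 + sqrt(-3 + 5)))**2 = (-2 + 3/(16 + sqrt(2)))**2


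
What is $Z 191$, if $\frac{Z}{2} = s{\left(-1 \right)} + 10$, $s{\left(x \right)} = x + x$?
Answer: $3056$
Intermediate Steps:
$s{\left(x \right)} = 2 x$
$Z = 16$ ($Z = 2 \left(2 \left(-1\right) + 10\right) = 2 \left(-2 + 10\right) = 2 \cdot 8 = 16$)
$Z 191 = 16 \cdot 191 = 3056$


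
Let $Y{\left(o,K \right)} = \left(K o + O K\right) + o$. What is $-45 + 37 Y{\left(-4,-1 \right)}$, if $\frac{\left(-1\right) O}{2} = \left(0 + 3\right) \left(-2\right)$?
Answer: $-489$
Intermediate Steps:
$O = 12$ ($O = - 2 \left(0 + 3\right) \left(-2\right) = - 2 \cdot 3 \left(-2\right) = \left(-2\right) \left(-6\right) = 12$)
$Y{\left(o,K \right)} = o + 12 K + K o$ ($Y{\left(o,K \right)} = \left(K o + 12 K\right) + o = \left(12 K + K o\right) + o = o + 12 K + K o$)
$-45 + 37 Y{\left(-4,-1 \right)} = -45 + 37 \left(-4 + 12 \left(-1\right) - -4\right) = -45 + 37 \left(-4 - 12 + 4\right) = -45 + 37 \left(-12\right) = -45 - 444 = -489$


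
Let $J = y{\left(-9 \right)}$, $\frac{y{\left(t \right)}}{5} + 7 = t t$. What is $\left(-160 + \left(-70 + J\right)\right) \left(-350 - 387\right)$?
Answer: $-103180$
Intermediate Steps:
$y{\left(t \right)} = -35 + 5 t^{2}$ ($y{\left(t \right)} = -35 + 5 t t = -35 + 5 t^{2}$)
$J = 370$ ($J = -35 + 5 \left(-9\right)^{2} = -35 + 5 \cdot 81 = -35 + 405 = 370$)
$\left(-160 + \left(-70 + J\right)\right) \left(-350 - 387\right) = \left(-160 + \left(-70 + 370\right)\right) \left(-350 - 387\right) = \left(-160 + 300\right) \left(-737\right) = 140 \left(-737\right) = -103180$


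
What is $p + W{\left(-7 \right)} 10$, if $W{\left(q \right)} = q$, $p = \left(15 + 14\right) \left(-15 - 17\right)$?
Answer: $-998$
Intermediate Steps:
$p = -928$ ($p = 29 \left(-32\right) = -928$)
$p + W{\left(-7 \right)} 10 = -928 - 70 = -998$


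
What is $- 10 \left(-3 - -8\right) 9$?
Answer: $-450$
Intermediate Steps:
$- 10 \left(-3 - -8\right) 9 = - 10 \left(-3 + 8\right) 9 = \left(-10\right) 5 \cdot 9 = \left(-50\right) 9 = -450$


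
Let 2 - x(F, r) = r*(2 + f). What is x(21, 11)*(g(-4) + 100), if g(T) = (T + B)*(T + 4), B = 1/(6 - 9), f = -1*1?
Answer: -900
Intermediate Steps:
f = -1
x(F, r) = 2 - r (x(F, r) = 2 - r*(2 - 1) = 2 - r)
B = -⅓ (B = 1/(-3) = -⅓ ≈ -0.33333)
g(T) = (4 + T)*(-⅓ + T) (g(T) = (T - ⅓)*(T + 4) = (-⅓ + T)*(4 + T) = (4 + T)*(-⅓ + T))
x(21, 11)*(g(-4) + 100) = (2 - 1*11)*((-4/3 + (-4)² + (11/3)*(-4)) + 100) = (2 - 11)*((-4/3 + 16 - 44/3) + 100) = -9*(0 + 100) = -9*100 = -900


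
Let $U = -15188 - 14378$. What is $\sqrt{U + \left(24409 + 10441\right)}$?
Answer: $2 \sqrt{1321} \approx 72.691$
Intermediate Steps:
$U = -29566$
$\sqrt{U + \left(24409 + 10441\right)} = \sqrt{-29566 + \left(24409 + 10441\right)} = \sqrt{-29566 + 34850} = \sqrt{5284} = 2 \sqrt{1321}$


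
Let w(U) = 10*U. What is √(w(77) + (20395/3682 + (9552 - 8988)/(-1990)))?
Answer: 3*√1156155325541510/3663590 ≈ 27.843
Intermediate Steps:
√(w(77) + (20395/3682 + (9552 - 8988)/(-1990))) = √(10*77 + (20395/3682 + (9552 - 8988)/(-1990))) = √(770 + (20395*(1/3682) + 564*(-1/1990))) = √(770 + (20395/3682 - 282/995)) = √(770 + 19254701/3663590) = √(2840219001/3663590) = 3*√1156155325541510/3663590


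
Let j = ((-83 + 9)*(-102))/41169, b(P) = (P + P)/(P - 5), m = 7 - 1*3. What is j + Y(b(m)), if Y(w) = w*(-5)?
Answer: 551436/13723 ≈ 40.183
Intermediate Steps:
m = 4 (m = 7 - 3 = 4)
b(P) = 2*P/(-5 + P) (b(P) = (2*P)/(-5 + P) = 2*P/(-5 + P))
Y(w) = -5*w
j = 2516/13723 (j = -74*(-102)*(1/41169) = 7548*(1/41169) = 2516/13723 ≈ 0.18334)
j + Y(b(m)) = 2516/13723 - 10*4/(-5 + 4) = 2516/13723 - 10*4/(-1) = 2516/13723 - 10*4*(-1) = 2516/13723 - 5*(-8) = 2516/13723 + 40 = 551436/13723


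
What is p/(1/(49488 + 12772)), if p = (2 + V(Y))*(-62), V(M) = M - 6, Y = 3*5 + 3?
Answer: -54041680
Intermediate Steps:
Y = 18 (Y = 15 + 3 = 18)
V(M) = -6 + M
p = -868 (p = (2 + (-6 + 18))*(-62) = (2 + 12)*(-62) = 14*(-62) = -868)
p/(1/(49488 + 12772)) = -868/(1/(49488 + 12772)) = -868/(1/62260) = -868/1/62260 = -868*62260 = -54041680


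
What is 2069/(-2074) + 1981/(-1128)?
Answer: -3221213/1169736 ≈ -2.7538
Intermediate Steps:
2069/(-2074) + 1981/(-1128) = 2069*(-1/2074) + 1981*(-1/1128) = -2069/2074 - 1981/1128 = -3221213/1169736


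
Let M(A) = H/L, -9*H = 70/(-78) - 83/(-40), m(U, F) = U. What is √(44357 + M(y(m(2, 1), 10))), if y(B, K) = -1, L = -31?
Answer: √233408845030530/72540 ≈ 210.61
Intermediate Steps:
H = -1837/14040 (H = -(70/(-78) - 83/(-40))/9 = -(70*(-1/78) - 83*(-1/40))/9 = -(-35/39 + 83/40)/9 = -⅑*1837/1560 = -1837/14040 ≈ -0.13084)
M(A) = 1837/435240 (M(A) = -1837/14040/(-31) = -1837/14040*(-1/31) = 1837/435240)
√(44357 + M(y(m(2, 1), 10))) = √(44357 + 1837/435240) = √(19305942517/435240) = √233408845030530/72540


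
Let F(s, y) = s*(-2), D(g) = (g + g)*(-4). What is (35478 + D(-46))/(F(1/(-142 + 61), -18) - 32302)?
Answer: -1451763/1308230 ≈ -1.1097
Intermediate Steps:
D(g) = -8*g (D(g) = (2*g)*(-4) = -8*g)
F(s, y) = -2*s
(35478 + D(-46))/(F(1/(-142 + 61), -18) - 32302) = (35478 - 8*(-46))/(-2/(-142 + 61) - 32302) = (35478 + 368)/(-2/(-81) - 32302) = 35846/(-2*(-1/81) - 32302) = 35846/(2/81 - 32302) = 35846/(-2616460/81) = 35846*(-81/2616460) = -1451763/1308230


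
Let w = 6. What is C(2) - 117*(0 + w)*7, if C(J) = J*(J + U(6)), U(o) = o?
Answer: -4898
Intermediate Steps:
C(J) = J*(6 + J) (C(J) = J*(J + 6) = J*(6 + J))
C(2) - 117*(0 + w)*7 = 2*(6 + 2) - 117*(0 + 6)*7 = 2*8 - 702*7 = 16 - 117*42 = 16 - 4914 = -4898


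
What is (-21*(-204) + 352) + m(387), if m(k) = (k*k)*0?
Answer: 4636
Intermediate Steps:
m(k) = 0 (m(k) = k²*0 = 0)
(-21*(-204) + 352) + m(387) = (-21*(-204) + 352) + 0 = (4284 + 352) + 0 = 4636 + 0 = 4636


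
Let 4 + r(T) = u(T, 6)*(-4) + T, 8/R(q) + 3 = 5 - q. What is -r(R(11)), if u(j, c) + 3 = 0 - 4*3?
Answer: -496/9 ≈ -55.111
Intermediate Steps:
R(q) = 8/(2 - q) (R(q) = 8/(-3 + (5 - q)) = 8/(2 - q))
u(j, c) = -15 (u(j, c) = -3 + (0 - 4*3) = -3 + (0 - 12) = -3 - 12 = -15)
r(T) = 56 + T (r(T) = -4 + (-15*(-4) + T) = -4 + (60 + T) = 56 + T)
-r(R(11)) = -(56 - 8/(-2 + 11)) = -(56 - 8/9) = -1*496/9 = -496/9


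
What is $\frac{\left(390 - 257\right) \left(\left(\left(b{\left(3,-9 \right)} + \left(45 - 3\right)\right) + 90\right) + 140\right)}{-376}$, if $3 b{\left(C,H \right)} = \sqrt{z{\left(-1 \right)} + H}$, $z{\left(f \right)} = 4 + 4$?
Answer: $- \frac{4522}{47} - \frac{133 i}{1128} \approx -96.213 - 0.11791 i$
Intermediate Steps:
$z{\left(f \right)} = 8$
$b{\left(C,H \right)} = \frac{\sqrt{8 + H}}{3}$
$\frac{\left(390 - 257\right) \left(\left(\left(b{\left(3,-9 \right)} + \left(45 - 3\right)\right) + 90\right) + 140\right)}{-376} = \frac{\left(390 - 257\right) \left(\left(\left(\frac{\sqrt{8 - 9}}{3} + \left(45 - 3\right)\right) + 90\right) + 140\right)}{-376} = 133 \left(\left(\left(\frac{\sqrt{-1}}{3} + \left(45 - 3\right)\right) + 90\right) + 140\right) \left(- \frac{1}{376}\right) = 133 \left(\left(\left(\frac{i}{3} + 42\right) + 90\right) + 140\right) \left(- \frac{1}{376}\right) = 133 \left(\left(\left(42 + \frac{i}{3}\right) + 90\right) + 140\right) \left(- \frac{1}{376}\right) = 133 \left(\left(132 + \frac{i}{3}\right) + 140\right) \left(- \frac{1}{376}\right) = 133 \left(272 + \frac{i}{3}\right) \left(- \frac{1}{376}\right) = \left(36176 + \frac{133 i}{3}\right) \left(- \frac{1}{376}\right) = - \frac{4522}{47} - \frac{133 i}{1128}$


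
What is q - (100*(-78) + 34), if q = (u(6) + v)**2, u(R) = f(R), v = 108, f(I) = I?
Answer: 20762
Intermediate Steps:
u(R) = R
q = 12996 (q = (6 + 108)**2 = 114**2 = 12996)
q - (100*(-78) + 34) = 12996 - (100*(-78) + 34) = 12996 - (-7800 + 34) = 12996 - 1*(-7766) = 12996 + 7766 = 20762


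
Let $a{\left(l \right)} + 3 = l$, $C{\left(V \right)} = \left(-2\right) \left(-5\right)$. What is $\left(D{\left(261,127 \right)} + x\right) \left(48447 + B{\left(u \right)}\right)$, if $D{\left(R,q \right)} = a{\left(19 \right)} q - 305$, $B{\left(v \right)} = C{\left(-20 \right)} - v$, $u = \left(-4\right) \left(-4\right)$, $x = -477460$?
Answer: $-23044982253$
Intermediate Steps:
$C{\left(V \right)} = 10$
$u = 16$
$a{\left(l \right)} = -3 + l$
$B{\left(v \right)} = 10 - v$
$D{\left(R,q \right)} = -305 + 16 q$ ($D{\left(R,q \right)} = \left(-3 + 19\right) q - 305 = 16 q - 305 = -305 + 16 q$)
$\left(D{\left(261,127 \right)} + x\right) \left(48447 + B{\left(u \right)}\right) = \left(\left(-305 + 16 \cdot 127\right) - 477460\right) \left(48447 + \left(10 - 16\right)\right) = \left(\left(-305 + 2032\right) - 477460\right) \left(48447 + \left(10 - 16\right)\right) = \left(1727 - 477460\right) \left(48447 - 6\right) = \left(-475733\right) 48441 = -23044982253$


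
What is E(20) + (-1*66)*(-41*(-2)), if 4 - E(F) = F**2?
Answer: -5808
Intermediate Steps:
E(F) = 4 - F**2
E(20) + (-1*66)*(-41*(-2)) = (4 - 1*20**2) + (-1*66)*(-41*(-2)) = (4 - 1*400) - 66*82 = (4 - 400) - 5412 = -396 - 5412 = -5808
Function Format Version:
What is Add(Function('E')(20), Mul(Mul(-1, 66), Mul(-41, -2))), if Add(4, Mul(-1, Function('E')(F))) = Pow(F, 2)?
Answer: -5808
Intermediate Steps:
Function('E')(F) = Add(4, Mul(-1, Pow(F, 2)))
Add(Function('E')(20), Mul(Mul(-1, 66), Mul(-41, -2))) = Add(Add(4, Mul(-1, Pow(20, 2))), Mul(Mul(-1, 66), Mul(-41, -2))) = Add(Add(4, Mul(-1, 400)), Mul(-66, 82)) = Add(Add(4, -400), -5412) = Add(-396, -5412) = -5808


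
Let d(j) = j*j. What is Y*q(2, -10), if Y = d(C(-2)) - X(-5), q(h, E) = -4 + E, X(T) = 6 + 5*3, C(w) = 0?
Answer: 294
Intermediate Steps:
X(T) = 21 (X(T) = 6 + 15 = 21)
d(j) = j²
Y = -21 (Y = 0² - 1*21 = 0 - 21 = -21)
Y*q(2, -10) = -21*(-4 - 10) = -21*(-14) = 294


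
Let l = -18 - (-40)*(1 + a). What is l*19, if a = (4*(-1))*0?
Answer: 418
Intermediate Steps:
a = 0 (a = -4*0 = 0)
l = 22 (l = -18 - (-40)*(1 + 0) = -18 - (-40) = -18 - 20*(-2) = -18 + 40 = 22)
l*19 = 22*19 = 418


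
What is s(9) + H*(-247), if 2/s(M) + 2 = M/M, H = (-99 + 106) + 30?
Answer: -9141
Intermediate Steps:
H = 37 (H = 7 + 30 = 37)
s(M) = -2 (s(M) = 2/(-2 + M/M) = 2/(-2 + 1) = 2/(-1) = 2*(-1) = -2)
s(9) + H*(-247) = -2 + 37*(-247) = -2 - 9139 = -9141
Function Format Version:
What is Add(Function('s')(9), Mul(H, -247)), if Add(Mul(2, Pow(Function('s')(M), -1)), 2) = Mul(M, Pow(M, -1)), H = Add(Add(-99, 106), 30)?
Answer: -9141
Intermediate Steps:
H = 37 (H = Add(7, 30) = 37)
Function('s')(M) = -2 (Function('s')(M) = Mul(2, Pow(Add(-2, Mul(M, Pow(M, -1))), -1)) = Mul(2, Pow(Add(-2, 1), -1)) = Mul(2, Pow(-1, -1)) = Mul(2, -1) = -2)
Add(Function('s')(9), Mul(H, -247)) = Add(-2, Mul(37, -247)) = Add(-2, -9139) = -9141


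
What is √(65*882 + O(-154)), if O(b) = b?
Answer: 2*√14294 ≈ 239.11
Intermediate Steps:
√(65*882 + O(-154)) = √(65*882 - 154) = √(57330 - 154) = √57176 = 2*√14294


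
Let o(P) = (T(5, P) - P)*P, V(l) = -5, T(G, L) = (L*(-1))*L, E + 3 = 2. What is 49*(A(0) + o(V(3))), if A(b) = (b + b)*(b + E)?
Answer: 4900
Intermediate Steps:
E = -1 (E = -3 + 2 = -1)
T(G, L) = -L**2 (T(G, L) = (-L)*L = -L**2)
A(b) = 2*b*(-1 + b) (A(b) = (b + b)*(b - 1) = (2*b)*(-1 + b) = 2*b*(-1 + b))
o(P) = P*(-P - P**2) (o(P) = (-P**2 - P)*P = (-P - P**2)*P = P*(-P - P**2))
49*(A(0) + o(V(3))) = 49*(2*0*(-1 + 0) - 1*(-5)**2*(1 - 5)) = 49*(2*0*(-1) - 1*25*(-4)) = 49*(0 + 100) = 49*100 = 4900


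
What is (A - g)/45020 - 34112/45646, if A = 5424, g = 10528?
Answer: -221087428/256872865 ≈ -0.86069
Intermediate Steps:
(A - g)/45020 - 34112/45646 = (5424 - 1*10528)/45020 - 34112/45646 = (5424 - 10528)*(1/45020) - 34112*1/45646 = -5104*1/45020 - 17056/22823 = -1276/11255 - 17056/22823 = -221087428/256872865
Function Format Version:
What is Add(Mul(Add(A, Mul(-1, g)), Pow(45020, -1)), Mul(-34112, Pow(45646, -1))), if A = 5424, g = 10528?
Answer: Rational(-221087428, 256872865) ≈ -0.86069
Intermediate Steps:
Add(Mul(Add(A, Mul(-1, g)), Pow(45020, -1)), Mul(-34112, Pow(45646, -1))) = Add(Mul(Add(5424, Mul(-1, 10528)), Pow(45020, -1)), Mul(-34112, Pow(45646, -1))) = Add(Mul(Add(5424, -10528), Rational(1, 45020)), Mul(-34112, Rational(1, 45646))) = Add(Mul(-5104, Rational(1, 45020)), Rational(-17056, 22823)) = Add(Rational(-1276, 11255), Rational(-17056, 22823)) = Rational(-221087428, 256872865)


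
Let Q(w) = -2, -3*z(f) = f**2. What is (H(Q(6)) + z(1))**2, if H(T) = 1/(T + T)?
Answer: 49/144 ≈ 0.34028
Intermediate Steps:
z(f) = -f**2/3
H(T) = 1/(2*T)
(H(Q(6)) + z(1))**2 = ((1/2)/(-2) - 1/3*1**2)**2 = ((1/2)*(-1/2) - 1/3*1)**2 = (-1/4 - 1/3)**2 = (-7/12)**2 = 49/144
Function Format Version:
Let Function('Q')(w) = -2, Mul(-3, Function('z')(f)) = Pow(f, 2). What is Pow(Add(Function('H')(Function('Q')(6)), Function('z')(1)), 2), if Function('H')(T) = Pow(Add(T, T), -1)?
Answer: Rational(49, 144) ≈ 0.34028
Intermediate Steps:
Function('z')(f) = Mul(Rational(-1, 3), Pow(f, 2))
Function('H')(T) = Mul(Rational(1, 2), Pow(T, -1)) (Function('H')(T) = Pow(Mul(2, T), -1) = Mul(Rational(1, 2), Pow(T, -1)))
Pow(Add(Function('H')(Function('Q')(6)), Function('z')(1)), 2) = Pow(Add(Mul(Rational(1, 2), Pow(-2, -1)), Mul(Rational(-1, 3), Pow(1, 2))), 2) = Pow(Add(Mul(Rational(1, 2), Rational(-1, 2)), Mul(Rational(-1, 3), 1)), 2) = Pow(Add(Rational(-1, 4), Rational(-1, 3)), 2) = Pow(Rational(-7, 12), 2) = Rational(49, 144)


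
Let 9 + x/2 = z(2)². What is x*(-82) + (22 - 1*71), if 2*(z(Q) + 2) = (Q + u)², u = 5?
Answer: -81598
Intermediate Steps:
z(Q) = -2 + (5 + Q)²/2 (z(Q) = -2 + (Q + 5)²/2 = -2 + (5 + Q)²/2)
x = 1989/2 (x = -18 + 2*(-2 + (5 + 2)²/2)² = -18 + 2*(-2 + (½)*7²)² = -18 + 2*(-2 + (½)*49)² = -18 + 2*(-2 + 49/2)² = -18 + 2*(45/2)² = -18 + 2*(2025/4) = -18 + 2025/2 = 1989/2 ≈ 994.50)
x*(-82) + (22 - 1*71) = (1989/2)*(-82) + (22 - 1*71) = -81549 + (22 - 71) = -81549 - 49 = -81598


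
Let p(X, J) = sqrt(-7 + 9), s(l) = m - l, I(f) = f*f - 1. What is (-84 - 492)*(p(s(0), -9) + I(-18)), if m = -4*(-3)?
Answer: -186048 - 576*sqrt(2) ≈ -1.8686e+5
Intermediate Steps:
I(f) = -1 + f**2 (I(f) = f**2 - 1 = -1 + f**2)
m = 12
s(l) = 12 - l
p(X, J) = sqrt(2)
(-84 - 492)*(p(s(0), -9) + I(-18)) = (-84 - 492)*(sqrt(2) + (-1 + (-18)**2)) = -576*(sqrt(2) + (-1 + 324)) = -576*(sqrt(2) + 323) = -576*(323 + sqrt(2)) = -186048 - 576*sqrt(2)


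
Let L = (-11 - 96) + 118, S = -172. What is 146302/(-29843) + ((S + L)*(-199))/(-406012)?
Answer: -60356507501/12116616116 ≈ -4.9813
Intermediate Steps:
L = 11 (L = -107 + 118 = 11)
146302/(-29843) + ((S + L)*(-199))/(-406012) = 146302/(-29843) + ((-172 + 11)*(-199))/(-406012) = 146302*(-1/29843) - 161*(-199)*(-1/406012) = -146302/29843 + 32039*(-1/406012) = -146302/29843 - 32039/406012 = -60356507501/12116616116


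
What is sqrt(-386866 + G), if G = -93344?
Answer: I*sqrt(480210) ≈ 692.97*I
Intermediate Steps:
sqrt(-386866 + G) = sqrt(-386866 - 93344) = sqrt(-480210) = I*sqrt(480210)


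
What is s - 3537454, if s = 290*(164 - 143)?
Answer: -3531364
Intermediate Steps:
s = 6090 (s = 290*21 = 6090)
s - 3537454 = 6090 - 3537454 = -3531364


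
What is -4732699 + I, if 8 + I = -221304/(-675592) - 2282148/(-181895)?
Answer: -72698208610536648/15360850855 ≈ -4.7327e+6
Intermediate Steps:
I = 74870070997/15360850855 (I = -8 + (-221304/(-675592) - 2282148/(-181895)) = -8 + (-221304*(-1/675592) - 2282148*(-1/181895)) = -8 + (27663/84449 + 2282148/181895) = -8 + 197756877837/15360850855 = 74870070997/15360850855 ≈ 4.8741)
-4732699 + I = -4732699 + 74870070997/15360850855 = -72698208610536648/15360850855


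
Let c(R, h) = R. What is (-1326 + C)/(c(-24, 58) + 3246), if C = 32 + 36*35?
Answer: -17/1611 ≈ -0.010552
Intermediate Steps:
C = 1292 (C = 32 + 1260 = 1292)
(-1326 + C)/(c(-24, 58) + 3246) = (-1326 + 1292)/(-24 + 3246) = -34/3222 = -34*1/3222 = -17/1611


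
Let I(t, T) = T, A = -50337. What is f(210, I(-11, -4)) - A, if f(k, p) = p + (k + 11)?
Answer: 50554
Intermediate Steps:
f(k, p) = 11 + k + p (f(k, p) = p + (11 + k) = 11 + k + p)
f(210, I(-11, -4)) - A = (11 + 210 - 4) - 1*(-50337) = 217 + 50337 = 50554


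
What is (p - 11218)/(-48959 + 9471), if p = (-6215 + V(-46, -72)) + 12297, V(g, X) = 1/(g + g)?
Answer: 472513/3632896 ≈ 0.13007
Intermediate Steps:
V(g, X) = 1/(2*g)
p = 559543/92 (p = (-6215 + (1/2)/(-46)) + 12297 = (-6215 + (1/2)*(-1/46)) + 12297 = (-6215 - 1/92) + 12297 = -571781/92 + 12297 = 559543/92 ≈ 6082.0)
(p - 11218)/(-48959 + 9471) = (559543/92 - 11218)/(-48959 + 9471) = -472513/92/(-39488) = -472513/92*(-1/39488) = 472513/3632896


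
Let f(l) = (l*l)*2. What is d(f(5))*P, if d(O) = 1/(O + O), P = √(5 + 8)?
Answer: √13/100 ≈ 0.036056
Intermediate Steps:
P = √13 ≈ 3.6056
f(l) = 2*l² (f(l) = l²*2 = 2*l²)
d(O) = 1/(2*O)
d(f(5))*P = (1/(2*((2*5²))))*√13 = (1/(2*((2*25))))*√13 = ((½)/50)*√13 = ((½)*(1/50))*√13 = √13/100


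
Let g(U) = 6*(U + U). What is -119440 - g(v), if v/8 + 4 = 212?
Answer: -139408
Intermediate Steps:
v = 1664 (v = -32 + 8*212 = -32 + 1696 = 1664)
g(U) = 12*U (g(U) = 6*(2*U) = 12*U)
-119440 - g(v) = -119440 - 12*1664 = -119440 - 1*19968 = -119440 - 19968 = -139408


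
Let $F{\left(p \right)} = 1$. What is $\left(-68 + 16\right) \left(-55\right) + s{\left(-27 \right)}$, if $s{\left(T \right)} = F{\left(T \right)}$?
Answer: $2861$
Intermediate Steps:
$s{\left(T \right)} = 1$
$\left(-68 + 16\right) \left(-55\right) + s{\left(-27 \right)} = \left(-68 + 16\right) \left(-55\right) + 1 = \left(-52\right) \left(-55\right) + 1 = 2860 + 1 = 2861$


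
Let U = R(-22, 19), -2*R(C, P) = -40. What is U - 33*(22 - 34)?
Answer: 416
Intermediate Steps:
R(C, P) = 20 (R(C, P) = -½*(-40) = 20)
U = 20
U - 33*(22 - 34) = 20 - 33*(22 - 34) = 20 - 33*(-12) = 20 + 396 = 416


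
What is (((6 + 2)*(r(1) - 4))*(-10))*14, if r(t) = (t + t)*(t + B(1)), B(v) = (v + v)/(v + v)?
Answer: 0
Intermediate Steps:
B(v) = 1 (B(v) = (2*v)/((2*v)) = (2*v)*(1/(2*v)) = 1)
r(t) = 2*t*(1 + t) (r(t) = (t + t)*(t + 1) = (2*t)*(1 + t) = 2*t*(1 + t))
(((6 + 2)*(r(1) - 4))*(-10))*14 = (((6 + 2)*(2*1*(1 + 1) - 4))*(-10))*14 = ((8*(2*1*2 - 4))*(-10))*14 = ((8*(4 - 4))*(-10))*14 = ((8*0)*(-10))*14 = (0*(-10))*14 = 0*14 = 0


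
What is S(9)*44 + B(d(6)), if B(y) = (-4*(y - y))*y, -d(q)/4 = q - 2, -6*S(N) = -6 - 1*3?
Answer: 66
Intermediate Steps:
S(N) = 3/2 (S(N) = -(-6 - 1*3)/6 = -(-6 - 3)/6 = -⅙*(-9) = 3/2)
d(q) = 8 - 4*q (d(q) = -4*(q - 2) = -4*(-2 + q) = 8 - 4*q)
B(y) = 0 (B(y) = (-4*0)*y = 0*y = 0)
S(9)*44 + B(d(6)) = (3/2)*44 + 0 = 66 + 0 = 66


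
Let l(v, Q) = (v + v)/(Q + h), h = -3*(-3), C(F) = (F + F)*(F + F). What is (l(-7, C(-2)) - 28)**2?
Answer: 509796/625 ≈ 815.67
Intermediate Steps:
C(F) = 4*F**2 (C(F) = (2*F)*(2*F) = 4*F**2)
h = 9
l(v, Q) = 2*v/(9 + Q) (l(v, Q) = (v + v)/(Q + 9) = (2*v)/(9 + Q) = 2*v/(9 + Q))
(l(-7, C(-2)) - 28)**2 = (2*(-7)/(9 + 4*(-2)**2) - 28)**2 = (2*(-7)/(9 + 4*4) - 28)**2 = (2*(-7)/(9 + 16) - 28)**2 = (2*(-7)/25 - 28)**2 = (2*(-7)*(1/25) - 28)**2 = (-14/25 - 28)**2 = (-714/25)**2 = 509796/625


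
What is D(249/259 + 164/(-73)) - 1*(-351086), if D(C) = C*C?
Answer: 125504935060215/357474649 ≈ 3.5109e+5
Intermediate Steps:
D(C) = C²
D(249/259 + 164/(-73)) - 1*(-351086) = (249/259 + 164/(-73))² - 1*(-351086) = (249*(1/259) + 164*(-1/73))² + 351086 = (249/259 - 164/73)² + 351086 = (-24299/18907)² + 351086 = 590441401/357474649 + 351086 = 125504935060215/357474649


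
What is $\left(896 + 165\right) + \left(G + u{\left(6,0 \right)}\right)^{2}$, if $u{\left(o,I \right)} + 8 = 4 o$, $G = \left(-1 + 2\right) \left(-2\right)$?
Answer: $1257$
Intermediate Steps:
$G = -2$ ($G = 1 \left(-2\right) = -2$)
$u{\left(o,I \right)} = -8 + 4 o$
$\left(896 + 165\right) + \left(G + u{\left(6,0 \right)}\right)^{2} = \left(896 + 165\right) + \left(-2 + \left(-8 + 4 \cdot 6\right)\right)^{2} = 1061 + \left(-2 + \left(-8 + 24\right)\right)^{2} = 1061 + \left(-2 + 16\right)^{2} = 1061 + 14^{2} = 1061 + 196 = 1257$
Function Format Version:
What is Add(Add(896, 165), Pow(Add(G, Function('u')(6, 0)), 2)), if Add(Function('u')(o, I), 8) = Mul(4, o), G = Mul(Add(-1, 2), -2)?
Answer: 1257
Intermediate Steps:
G = -2 (G = Mul(1, -2) = -2)
Function('u')(o, I) = Add(-8, Mul(4, o))
Add(Add(896, 165), Pow(Add(G, Function('u')(6, 0)), 2)) = Add(Add(896, 165), Pow(Add(-2, Add(-8, Mul(4, 6))), 2)) = Add(1061, Pow(Add(-2, Add(-8, 24)), 2)) = Add(1061, Pow(Add(-2, 16), 2)) = Add(1061, Pow(14, 2)) = Add(1061, 196) = 1257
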